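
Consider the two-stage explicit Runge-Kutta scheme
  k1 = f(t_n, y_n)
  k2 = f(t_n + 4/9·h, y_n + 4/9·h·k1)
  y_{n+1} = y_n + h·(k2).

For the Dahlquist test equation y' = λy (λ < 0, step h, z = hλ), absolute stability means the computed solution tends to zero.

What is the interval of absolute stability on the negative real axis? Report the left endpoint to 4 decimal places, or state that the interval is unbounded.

With y'=λy (z=hλ):
  k1=λy_n ⇒ h·k1=z·y_n;  k2=λ(1+4/9z)y_n ⇒ h·k2=z(1+4/9z)y_n
  y_{n+1}/y_n = 1 + z(1+4/9z) = 1 + z + 4/9z²
  Hence R(z) = 1 + z + 4/9z².

Need |R(x)|<1, x<0.
x=-1.34: |R|=0.4580
R=1: x+4/9x²=0 ⇒ x=−9/4=-2.2500; min R=1−1/(4·4/9)=0.4375>−1
Confirm numerically:
  x=-1.805: |R|=0.64301 <1
  x=-1.065: |R|=0.43910 <1
  x=-0.970: |R|=0.44818 <1
  x=-2.529: |R|=1.31360 >1
  x=-2.519: |R|=1.30116 >1
Stable set (-2.2500, 0).

z∈(-2.2500,0).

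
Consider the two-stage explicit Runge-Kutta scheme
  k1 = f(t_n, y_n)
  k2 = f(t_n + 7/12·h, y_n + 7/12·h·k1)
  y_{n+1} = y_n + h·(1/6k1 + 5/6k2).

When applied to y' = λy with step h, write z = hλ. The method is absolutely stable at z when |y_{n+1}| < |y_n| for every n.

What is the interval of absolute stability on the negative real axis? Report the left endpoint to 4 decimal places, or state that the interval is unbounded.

(-2.0571, 0).

With y'=λy (z=hλ):
  k1=λy_n ⇒ h·k1=z·y_n;  k2=λ(1+7/12z)y_n ⇒ h·k2=z(1+7/12z)y_n
  y_{n+1}/y_n = 1 + 1/6z + 5/6z(1+7/12z) = 1 + z + 35/72z²
  Hence R(z) = 1 + z + 35/72z².

Need |R(x)|<1, x<0.
x=-0.88: |R|=0.4964
R=1: x+35/72x²=0 ⇒ x=−72/35=-2.0571; min R=1−1/(4·35/72)=0.4857>−1
Confirm numerically:
  x=-1.155: |R|=0.49348 <1
  x=-1.141: |R|=0.49186 <1
  x=-1.122: |R|=0.48996 <1
  x=-0.896: |R|=0.49426 <1
  x=-2.393: |R|=1.39069 >1
  x=-2.339: |R|=1.32048 >1
Stable set (-2.0571, 0).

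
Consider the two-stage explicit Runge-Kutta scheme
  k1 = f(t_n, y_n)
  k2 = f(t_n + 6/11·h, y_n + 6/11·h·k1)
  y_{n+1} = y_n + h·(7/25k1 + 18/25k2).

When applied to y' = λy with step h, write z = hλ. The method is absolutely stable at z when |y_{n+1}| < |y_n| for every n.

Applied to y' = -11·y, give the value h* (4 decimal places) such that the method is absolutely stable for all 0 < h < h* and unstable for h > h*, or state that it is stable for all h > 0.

With y'=λy (z=hλ):
  k1=λy_n ⇒ h·k1=z·y_n;  k2=λ(1+6/11z)y_n ⇒ h·k2=z(1+6/11z)y_n
  y_{n+1}/y_n = 1 + 7/25z + 18/25z(1+6/11z) = 1 + z + 108/275z²
  so R(z) = 1 + z + 108/275z².

Boundary: |R(x)|=1, x<0.
x=-1.57: |R|=0.3980
R=1: x+108/275x²=0 ⇒ x=−275/108=-2.5463; min R=1−1/(4·108/275)=0.3634>−1
Confirm numerically:
  x=-2.238: |R|=0.72903 <1
  x=-2.032: |R|=0.58958 <1
  x=-1.541: |R|=0.39160 <1
  x=-3.083: |R|=1.64983 >1
  x=-2.711: |R|=1.17536 >1
  x=-2.629: |R|=1.08539 >1
So |R|<1 on (-2.5463, 0).

(-2.5463,0); λ=-11 ⇒ h* = (275/108)/11 = 0.2315.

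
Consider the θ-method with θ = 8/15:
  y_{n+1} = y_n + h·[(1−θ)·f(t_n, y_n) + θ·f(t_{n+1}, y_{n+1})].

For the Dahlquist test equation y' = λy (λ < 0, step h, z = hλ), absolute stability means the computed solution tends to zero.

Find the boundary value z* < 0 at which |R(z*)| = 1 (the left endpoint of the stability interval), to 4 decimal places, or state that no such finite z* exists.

Test eqn y'=λy, z=hλ:
  y_{n+1} = y_n + z·[7/15·y_n + 8/15·y_{n+1}] ⇒ (1 − 8/15z)y_{n+1} = (1 + 7/15z)y_n
  so R(z) = (1 + 7/15z)/(1 − 8/15z).

Boundary: |R(x)|=1, x<0.
x=-0.59: |R|=0.5512
x=-2: |R|=0.0323
x=-10: |R|=0.5789
x=-100: |R|=0.8405
θ=8/15≥1/2 ⇒ |1+7/15x|<|1−8/15x| ∀x<0 ⇒ stable on all of ℝ⁻.

(−∞, 0) — no finite endpoint.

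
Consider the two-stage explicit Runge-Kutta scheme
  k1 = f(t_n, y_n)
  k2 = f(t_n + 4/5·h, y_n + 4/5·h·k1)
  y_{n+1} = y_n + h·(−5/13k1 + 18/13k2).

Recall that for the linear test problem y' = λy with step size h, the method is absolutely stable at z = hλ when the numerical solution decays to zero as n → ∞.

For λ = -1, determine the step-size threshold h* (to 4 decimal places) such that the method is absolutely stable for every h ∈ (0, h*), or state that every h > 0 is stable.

With y'=λy (z=hλ):
  k1=λy_n ⇒ h·k1=z·y_n;  k2=λ(1+4/5z)y_n ⇒ h·k2=z(1+4/5z)y_n
  y_{n+1}/y_n = 1 − 5/13z + 18/13z(1+4/5z) = 1 + z + 72/65z²
  Hence R(z) = 1 + z + 72/65z².

Find x<0 with |R(x)|<1.
x=-1.48: |R|=1.9463
R=1: x+72/65x²=0 ⇒ x=−65/72=-0.9028; min R=1−1/(4·72/65)=0.7743>−1
Confirm numerically:
  x=-0.838: |R|=0.93987 <1
  x=-0.815: |R|=0.92076 <1
  x=-0.618: |R|=0.80505 <1
  x=-1.456: |R|=1.89224 >1
  x=-1.285: |R|=1.54405 >1
  x=-1.221: |R|=1.43039 >1
Interval (-0.9028, 0).

(-0.9028,0); λ=-1 ⇒ h* = (65/72)/1 = 0.9028.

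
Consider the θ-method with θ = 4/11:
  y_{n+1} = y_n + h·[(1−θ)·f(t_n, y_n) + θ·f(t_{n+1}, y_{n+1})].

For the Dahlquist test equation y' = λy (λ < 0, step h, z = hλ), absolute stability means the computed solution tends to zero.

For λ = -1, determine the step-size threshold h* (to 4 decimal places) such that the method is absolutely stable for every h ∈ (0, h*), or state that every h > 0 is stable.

(-7.3333,0); λ=-1 ⇒ h* = (22/3)/1 = 7.3333.

On y'=λy, z=hλ:
  y_{n+1} = y_n + z·[7/11·y_n + 4/11·y_{n+1}] ⇒ (1 − 4/11z)y_{n+1} = (1 + 7/11z)y_n
  R(z) = (1 + 7/11z)/(1 − 4/11z).

Boundary: |R(x)|=1, x<0.
x=-1.37: |R|=0.0856
R=−1: 1+7/11x = −1+4/11x ⇒ -3/11x=2 ⇒ x=2/(-3/11)=-7.3333
Confirm numerically:
  x=-7.119: |R|=0.98371 <1
  x=-3.792: |R|=0.59401 <1
  x=-3.004: |R|=0.43570 <1
  x=-7.880: |R|=1.03857 >1
  x=-7.752: |R|=1.02990 >1
Interval (-7.3333, 0).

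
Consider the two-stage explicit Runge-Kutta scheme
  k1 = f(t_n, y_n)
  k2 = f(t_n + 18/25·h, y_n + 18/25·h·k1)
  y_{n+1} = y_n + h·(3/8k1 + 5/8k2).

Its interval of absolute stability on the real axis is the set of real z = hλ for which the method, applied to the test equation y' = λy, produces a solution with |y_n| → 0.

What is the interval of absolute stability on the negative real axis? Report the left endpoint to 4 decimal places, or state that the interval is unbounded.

z∈(-2.2222,0).

On y'=λy, z=hλ:
  k1=λy_n ⇒ h·k1=z·y_n;  k2=λ(1+18/25z)y_n ⇒ h·k2=z(1+18/25z)y_n
  y_{n+1}/y_n = 1 + 3/8z + 5/8z(1+18/25z) = 1 + z + 9/20z²
  R(z) = 1 + z + 9/20z².

Boundary: |R(x)|=1, x<0.
x=-0.55: |R|=0.5861
R=1: x+9/20x²=0 ⇒ x=−20/9=-2.2222; min R=1−1/(4·9/20)=0.4444>−1
Confirm numerically:
  x=-2.162: |R|=0.94141 <1
  x=-1.655: |R|=0.57756 <1
  x=-1.560: |R|=0.53512 <1
  x=-1.528: |R|=0.52265 <1
  x=-2.537: |R|=1.35937 >1
  x=-2.271: |R|=1.04985 >1
Interval (-2.2222, 0).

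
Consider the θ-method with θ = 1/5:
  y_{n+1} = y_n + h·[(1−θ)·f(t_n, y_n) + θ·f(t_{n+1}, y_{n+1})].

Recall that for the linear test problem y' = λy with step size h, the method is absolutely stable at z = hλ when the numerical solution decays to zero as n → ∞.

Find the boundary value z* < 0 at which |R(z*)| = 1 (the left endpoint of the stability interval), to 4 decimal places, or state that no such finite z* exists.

left endpoint -3.3333.

On y'=λy, z=hλ:
  y_{n+1} = y_n + z·[4/5·y_n + 1/5·y_{n+1}] ⇒ (1 − 1/5z)y_{n+1} = (1 + 4/5z)y_n
  ⇒ R(z) = (1 + 4/5z)/(1 − 1/5z).

Find x<0 with |R(x)|<1.
x=-0.56: |R|=0.4964
R=−1: 1+4/5x = −1+1/5x ⇒ -3/5x=2 ⇒ x=2/(-3/5)=-3.3333
Confirm numerically:
  x=-2.778: |R|=0.78581 <1
  x=-2.163: |R|=0.50984 <1
  x=-1.653: |R|=0.24230 <1
  x=-3.496: |R|=1.05744 >1
  x=-3.494: |R|=1.05675 >1
So |R|<1 on (-3.3333, 0).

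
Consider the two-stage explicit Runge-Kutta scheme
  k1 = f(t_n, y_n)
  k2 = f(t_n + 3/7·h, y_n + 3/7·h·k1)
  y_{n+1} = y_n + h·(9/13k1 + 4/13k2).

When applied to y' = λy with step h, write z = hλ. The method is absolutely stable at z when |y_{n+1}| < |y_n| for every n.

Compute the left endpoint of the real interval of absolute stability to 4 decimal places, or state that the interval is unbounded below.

left endpoint -7.5833.

With y'=λy (z=hλ):
  k1=λy_n ⇒ h·k1=z·y_n;  k2=λ(1+3/7z)y_n ⇒ h·k2=z(1+3/7z)y_n
  y_{n+1}/y_n = 1 + 9/13z + 4/13z(1+3/7z) = 1 + z + 12/91z²
  Hence R(z) = 1 + z + 12/91z².

Boundary: |R(x)|=1, x<0.
x=-1.75: |R|=0.3462
R=1: x+12/91x²=0 ⇒ x=−91/12=-7.5833; min R=1−1/(4·12/91)=-0.8958>−1
Confirm numerically:
  x=-7.106: |R|=0.55271 <1
  x=-6.784: |R|=0.28492 <1
  x=-5.355: |R|=0.57355 <1
  x=-4.123: |R|=0.88136 <1
  x=-8.171: |R|=1.63321 >1
  x=-7.825: |R|=1.24937 >1
  x=-7.814: |R|=1.23768 >1
Interval (-7.5833, 0).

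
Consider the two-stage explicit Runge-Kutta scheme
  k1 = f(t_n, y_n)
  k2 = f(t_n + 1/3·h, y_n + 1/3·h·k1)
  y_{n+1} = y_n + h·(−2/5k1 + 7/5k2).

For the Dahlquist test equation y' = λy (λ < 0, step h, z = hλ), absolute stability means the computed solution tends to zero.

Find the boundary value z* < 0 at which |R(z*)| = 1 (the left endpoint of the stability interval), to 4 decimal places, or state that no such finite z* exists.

z* = -2.1429.

Test eqn y'=λy, z=hλ:
  k1=λy_n ⇒ h·k1=z·y_n;  k2=λ(1+1/3z)y_n ⇒ h·k2=z(1+1/3z)y_n
  y_{n+1}/y_n = 1 − 2/5z + 7/5z(1+1/3z) = 1 + z + 7/15z²
  Hence R(z) = 1 + z + 7/15z².

Solve |R(x)|<1 on ℝ⁻.
x=-0.92: |R|=0.4750
R=1: x+7/15x²=0 ⇒ x=−15/7=-2.1429; min R=1−1/(4·7/15)=0.4643>−1
Confirm numerically:
  x=-1.978: |R|=0.84783 <1
  x=-1.950: |R|=0.82450 <1
  x=-0.899: |R|=0.47816 <1
  x=-0.880: |R|=0.48139 <1
  x=-2.267: |R|=1.13133 >1
  x=-2.179: |R|=1.03675 >1
So |R|<1 on (-2.1429, 0).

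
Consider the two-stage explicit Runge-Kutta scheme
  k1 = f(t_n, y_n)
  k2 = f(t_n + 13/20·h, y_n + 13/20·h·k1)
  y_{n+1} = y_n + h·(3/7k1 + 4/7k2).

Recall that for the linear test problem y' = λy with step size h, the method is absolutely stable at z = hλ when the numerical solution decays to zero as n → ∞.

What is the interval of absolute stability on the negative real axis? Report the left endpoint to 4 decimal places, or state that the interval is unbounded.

Test eqn y'=λy, z=hλ:
  k1=λy_n ⇒ h·k1=z·y_n;  k2=λ(1+13/20z)y_n ⇒ h·k2=z(1+13/20z)y_n
  y_{n+1}/y_n = 1 + 3/7z + 4/7z(1+13/20z) = 1 + z + 13/35z²
  R(z) = 1 + z + 13/35z².

Boundary: |R(x)|=1, x<0.
x=-0.58: |R|=0.5449
R=1: x+13/35x²=0 ⇒ x=−35/13=-2.6923; min R=1−1/(4·13/35)=0.3269>−1
Confirm numerically:
  x=-2.494: |R|=0.81630 <1
  x=-1.824: |R|=0.41173 <1
  x=-1.530: |R|=0.33948 <1
  x=-1.164: |R|=0.33925 <1
  x=-3.221: |R|=1.63251 >1
  x=-2.736: |R|=1.04440 >1
So |R|<1 on (-2.6923, 0).

z∈(-2.6923,0).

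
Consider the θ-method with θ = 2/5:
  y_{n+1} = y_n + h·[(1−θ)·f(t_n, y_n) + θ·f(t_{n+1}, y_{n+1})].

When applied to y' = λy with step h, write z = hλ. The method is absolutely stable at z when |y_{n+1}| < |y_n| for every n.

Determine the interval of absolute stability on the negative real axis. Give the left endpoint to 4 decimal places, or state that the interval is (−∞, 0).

With y'=λy (z=hλ):
  y_{n+1} = y_n + z·[3/5·y_n + 2/5·y_{n+1}] ⇒ (1 − 2/5z)y_{n+1} = (1 + 3/5z)y_n
  ⇒ R(z) = (1 + 3/5z)/(1 − 2/5z).

Need |R(x)|<1, x<0.
x=-1.44: |R|=0.0863
R=−1: 1+3/5x = −1+2/5x ⇒ -1/5x=2 ⇒ x=2/(-1/5)=-10.0000
Confirm numerically:
  x=-8.931: |R|=0.95324 <1
  x=-6.185: |R|=0.78037 <1
  x=-4.518: |R|=0.60943 <1
  x=-10.250: |R|=1.00980 >1
  x=-10.163: |R|=1.00644 >1
Interval (-10.0000, 0).

(-10.0000, 0).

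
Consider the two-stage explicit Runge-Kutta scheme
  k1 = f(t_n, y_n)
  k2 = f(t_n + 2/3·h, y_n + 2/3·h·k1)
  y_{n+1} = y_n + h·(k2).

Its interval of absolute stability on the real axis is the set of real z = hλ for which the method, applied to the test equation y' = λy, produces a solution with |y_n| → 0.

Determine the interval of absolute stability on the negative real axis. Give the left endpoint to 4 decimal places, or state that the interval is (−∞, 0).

With y'=λy (z=hλ):
  k1=λy_n ⇒ h·k1=z·y_n;  k2=λ(1+2/3z)y_n ⇒ h·k2=z(1+2/3z)y_n
  y_{n+1}/y_n = 1 + z(1+2/3z) = 1 + z + 2/3z²
  ⇒ R(z) = 1 + z + 2/3z².

Boundary: |R(x)|=1, x<0.
x=-1.55: |R|=1.0517
R=1: x+2/3x²=0 ⇒ x=−3/2=-1.5000; min R=1−1/(4·2/3)=0.6250>−1
Confirm numerically:
  x=-1.374: |R|=0.88458 <1
  x=-1.373: |R|=0.88375 <1
  x=-1.359: |R|=0.87225 <1
  x=-1.191: |R|=0.75465 <1
  x=-1.973: |R|=1.62215 >1
  x=-1.841: |R|=1.41852 >1
  x=-1.538: |R|=1.03896 >1
So |R|<1 on (-1.5000, 0).

z∈(-1.5000,0).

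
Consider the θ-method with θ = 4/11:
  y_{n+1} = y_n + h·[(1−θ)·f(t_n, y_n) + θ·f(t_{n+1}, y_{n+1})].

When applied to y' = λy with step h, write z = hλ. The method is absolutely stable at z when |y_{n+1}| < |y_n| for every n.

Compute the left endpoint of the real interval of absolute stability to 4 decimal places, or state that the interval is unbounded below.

Test eqn y'=λy, z=hλ:
  y_{n+1} = y_n + z·[7/11·y_n + 4/11·y_{n+1}] ⇒ (1 − 4/11z)y_{n+1} = (1 + 7/11z)y_n
  ⇒ R(z) = (1 + 7/11z)/(1 − 4/11z).

Boundary: |R(x)|=1, x<0.
x=-0.38: |R|=0.6661
R=−1: 1+7/11x = −1+4/11x ⇒ -3/11x=2 ⇒ x=2/(-3/11)=-7.3333
Confirm numerically:
  x=-6.115: |R|=0.89693 <1
  x=-5.092: |R|=0.78564 <1
  x=-3.045: |R|=0.44500 <1
  x=-7.926: |R|=1.04164 >1
  x=-7.571: |R|=1.01727 >1
Interval (-7.3333, 0).

z* = -7.3333.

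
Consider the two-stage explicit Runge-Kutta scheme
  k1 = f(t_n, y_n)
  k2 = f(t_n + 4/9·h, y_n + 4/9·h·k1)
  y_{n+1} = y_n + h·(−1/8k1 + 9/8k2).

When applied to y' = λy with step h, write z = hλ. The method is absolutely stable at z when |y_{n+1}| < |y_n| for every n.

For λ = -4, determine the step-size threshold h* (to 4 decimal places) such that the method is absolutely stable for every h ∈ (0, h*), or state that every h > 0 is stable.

Test eqn y'=λy, z=hλ:
  k1=λy_n ⇒ h·k1=z·y_n;  k2=λ(1+4/9z)y_n ⇒ h·k2=z(1+4/9z)y_n
  y_{n+1}/y_n = 1 − 1/8z + 9/8z(1+4/9z) = 1 + z + 1/2z²
  Hence R(z) = 1 + z + 1/2z².

Boundary: |R(x)|=1, x<0.
x=-1.57: |R|=0.6624
R=1: x+1/2x²=0 ⇒ x=−2=-2.0000; min R=1−1/(4·1/2)=0.5000>−1
Confirm numerically:
  x=-1.955: |R|=0.95601 <1
  x=-1.906: |R|=0.91042 <1
  x=-1.712: |R|=0.75347 <1
  x=-2.582: |R|=1.75136 >1
  x=-2.218: |R|=1.24176 >1
  x=-2.165: |R|=1.17861 >1
So |R|<1 on (-2.0000, 0).

(-2.0000,0); λ=-4 ⇒ h* = (2)/4 = 0.5000.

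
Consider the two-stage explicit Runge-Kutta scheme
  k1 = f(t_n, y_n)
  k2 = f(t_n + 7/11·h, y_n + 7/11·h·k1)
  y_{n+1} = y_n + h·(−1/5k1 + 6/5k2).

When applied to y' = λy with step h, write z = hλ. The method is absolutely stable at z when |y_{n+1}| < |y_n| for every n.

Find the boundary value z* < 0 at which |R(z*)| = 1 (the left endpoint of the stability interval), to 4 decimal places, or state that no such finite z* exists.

Test eqn y'=λy, z=hλ:
  k1=λy_n ⇒ h·k1=z·y_n;  k2=λ(1+7/11z)y_n ⇒ h·k2=z(1+7/11z)y_n
  y_{n+1}/y_n = 1 − 1/5z + 6/5z(1+7/11z) = 1 + z + 42/55z²
  R(z) = 1 + z + 42/55z².

Solve |R(x)|<1 on ℝ⁻.
x=-1.48: |R|=1.1927
R=1: x+42/55x²=0 ⇒ x=−55/42=-1.3095; min R=1−1/(4·42/55)=0.6726>−1
Confirm numerically:
  x=-1.261: |R|=0.95327 <1
  x=-1.245: |R|=0.93866 <1
  x=-0.755: |R|=0.68029 <1
  x=-1.862: |R|=1.78556 >1
  x=-1.665: |R|=1.45197 >1
Stable set (-1.3095, 0).

z* = -1.3095.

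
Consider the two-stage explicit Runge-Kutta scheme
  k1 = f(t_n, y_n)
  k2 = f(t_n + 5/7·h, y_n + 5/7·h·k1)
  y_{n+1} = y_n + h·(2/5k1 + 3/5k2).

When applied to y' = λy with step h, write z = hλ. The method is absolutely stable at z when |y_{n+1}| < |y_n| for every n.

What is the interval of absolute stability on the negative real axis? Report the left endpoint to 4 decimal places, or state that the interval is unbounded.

(-2.3333, 0).

With y'=λy (z=hλ):
  k1=λy_n ⇒ h·k1=z·y_n;  k2=λ(1+5/7z)y_n ⇒ h·k2=z(1+5/7z)y_n
  y_{n+1}/y_n = 1 + 2/5z + 3/5z(1+5/7z) = 1 + z + 3/7z²
  R(z) = 1 + z + 3/7z².

Solve |R(x)|<1 on ℝ⁻.
x=-1.26: |R|=0.4204
R=1: x+3/7x²=0 ⇒ x=−7/3=-2.3333; min R=1−1/(4·3/7)=0.4167>−1
Confirm numerically:
  x=-2.094: |R|=0.78522 <1
  x=-1.538: |R|=0.47576 <1
  x=-1.386: |R|=0.43728 <1
  x=-1.089: |R|=0.41925 <1
  x=-2.651: |R|=1.36091 >1
  x=-2.459: |R|=1.13243 >1
  x=-2.401: |R|=1.06963 >1
Interval (-2.3333, 0).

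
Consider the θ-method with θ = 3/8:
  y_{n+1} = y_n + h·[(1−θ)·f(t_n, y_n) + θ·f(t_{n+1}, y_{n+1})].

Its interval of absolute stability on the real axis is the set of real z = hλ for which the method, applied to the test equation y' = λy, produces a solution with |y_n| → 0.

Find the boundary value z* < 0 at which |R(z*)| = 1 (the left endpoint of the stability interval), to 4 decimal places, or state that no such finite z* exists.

left endpoint -8.0000.

With y'=λy (z=hλ):
  y_{n+1} = y_n + z·[5/8·y_n + 3/8·y_{n+1}] ⇒ (1 − 3/8z)y_{n+1} = (1 + 5/8z)y_n
  R(z) = (1 + 5/8z)/(1 − 3/8z).

Solve |R(x)|<1 on ℝ⁻.
x=-1.46: |R|=0.0565
R=−1: 1+5/8x = −1+3/8x ⇒ -1/4x=2 ⇒ x=2/(-1/4)=-8.0000
Confirm numerically:
  x=-7.812: |R|=0.98804 <1
  x=-4.894: |R|=0.72613 <1
  x=-4.634: |R|=0.69263 <1
  x=-8.311: |R|=1.01889 >1
  x=-8.261: |R|=1.01592 >1
So |R|<1 on (-8.0000, 0).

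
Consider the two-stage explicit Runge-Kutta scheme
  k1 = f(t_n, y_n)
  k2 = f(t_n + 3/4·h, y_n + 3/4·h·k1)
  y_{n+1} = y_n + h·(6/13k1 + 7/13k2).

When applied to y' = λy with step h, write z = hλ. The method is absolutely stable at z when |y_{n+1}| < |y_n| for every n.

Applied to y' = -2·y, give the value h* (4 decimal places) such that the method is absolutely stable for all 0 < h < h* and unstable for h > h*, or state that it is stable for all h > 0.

Test eqn y'=λy, z=hλ:
  k1=λy_n ⇒ h·k1=z·y_n;  k2=λ(1+3/4z)y_n ⇒ h·k2=z(1+3/4z)y_n
  y_{n+1}/y_n = 1 + 6/13z + 7/13z(1+3/4z) = 1 + z + 21/52z²
  so R(z) = 1 + z + 21/52z².

Need |R(x)|<1, x<0.
x=-0.58: |R|=0.5559
R=1: x+21/52x²=0 ⇒ x=−52/21=-2.4762; min R=1−1/(4·21/52)=0.3810>−1
Confirm numerically:
  x=-2.124: |R|=0.69790 <1
  x=-1.880: |R|=0.54735 <1
  x=-1.112: |R|=0.38737 <1
  x=-1.071: |R|=0.39223 <1
  x=-2.867: |R|=1.45249 >1
  x=-2.621: |R|=1.15328 >1
  x=-2.619: |R|=1.15105 >1
Stable set (-2.4762, 0).

(-2.4762,0); λ=-2 ⇒ h* = (52/21)/2 = 1.2381.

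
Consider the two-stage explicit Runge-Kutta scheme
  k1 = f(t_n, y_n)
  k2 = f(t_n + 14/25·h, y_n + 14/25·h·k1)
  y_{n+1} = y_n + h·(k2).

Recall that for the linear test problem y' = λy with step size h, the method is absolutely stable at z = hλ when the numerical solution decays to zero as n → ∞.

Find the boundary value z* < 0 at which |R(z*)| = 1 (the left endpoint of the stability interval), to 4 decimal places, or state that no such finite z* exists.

On y'=λy, z=hλ:
  k1=λy_n ⇒ h·k1=z·y_n;  k2=λ(1+14/25z)y_n ⇒ h·k2=z(1+14/25z)y_n
  y_{n+1}/y_n = 1 + z(1+14/25z) = 1 + z + 14/25z²
  ⇒ R(z) = 1 + z + 14/25z².

Solve |R(x)|<1 on ℝ⁻.
x=-0.7: |R|=0.5744
R=1: x+14/25x²=0 ⇒ x=−25/14=-1.7857; min R=1−1/(4·14/25)=0.5536>−1
Confirm numerically:
  x=-1.147: |R|=0.58974 <1
  x=-0.959: |R|=0.55602 <1
  x=-0.774: |R|=0.56148 <1
  x=-2.281: |R|=1.63266 >1
  x=-1.943: |R|=1.17114 >1
  x=-1.894: |R|=1.11485 >1
So |R|<1 on (-1.7857, 0).

z* = -1.7857.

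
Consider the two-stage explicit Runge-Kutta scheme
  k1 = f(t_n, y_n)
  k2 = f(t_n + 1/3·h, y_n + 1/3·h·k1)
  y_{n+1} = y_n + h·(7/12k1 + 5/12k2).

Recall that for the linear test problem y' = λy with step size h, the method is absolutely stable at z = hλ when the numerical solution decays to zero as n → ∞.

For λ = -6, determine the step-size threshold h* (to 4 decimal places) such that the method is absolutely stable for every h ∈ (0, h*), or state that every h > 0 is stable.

(-7.2000,0); λ=-6 ⇒ h* = (36/5)/6 = 1.2000.

On y'=λy, z=hλ:
  k1=λy_n ⇒ h·k1=z·y_n;  k2=λ(1+1/3z)y_n ⇒ h·k2=z(1+1/3z)y_n
  y_{n+1}/y_n = 1 + 7/12z + 5/12z(1+1/3z) = 1 + z + 5/36z²
  ⇒ R(z) = 1 + z + 5/36z².

Boundary: |R(x)|=1, x<0.
x=-1.52: |R|=0.1991
R=1: x+5/36x²=0 ⇒ x=−36/5=-7.2000; min R=1−1/(4·5/36)=-0.8000>−1
Confirm numerically:
  x=-6.674: |R|=0.51243 <1
  x=-4.708: |R|=0.62949 <1
  x=-3.640: |R|=0.79978 <1
  x=-7.650: |R|=1.47812 >1
  x=-7.569: |R|=1.38791 >1
Interval (-7.2000, 0).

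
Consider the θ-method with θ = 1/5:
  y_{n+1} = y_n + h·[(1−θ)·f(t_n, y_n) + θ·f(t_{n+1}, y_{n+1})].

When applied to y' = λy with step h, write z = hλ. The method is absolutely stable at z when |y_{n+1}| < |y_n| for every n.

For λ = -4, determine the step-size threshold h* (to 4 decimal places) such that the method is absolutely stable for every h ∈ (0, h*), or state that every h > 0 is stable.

(-3.3333,0); λ=-4 ⇒ h* = (10/3)/4 = 0.8333.

On y'=λy, z=hλ:
  y_{n+1} = y_n + z·[4/5·y_n + 1/5·y_{n+1}] ⇒ (1 − 1/5z)y_{n+1} = (1 + 4/5z)y_n
  ⇒ R(z) = (1 + 4/5z)/(1 − 1/5z).

Need |R(x)|<1, x<0.
x=-1.47: |R|=0.1360
R=−1: 1+4/5x = −1+1/5x ⇒ -3/5x=2 ⇒ x=2/(-3/5)=-3.3333
Confirm numerically:
  x=-2.653: |R|=0.73331 <1
  x=-2.366: |R|=0.60603 <1
  x=-2.011: |R|=0.43417 <1
  x=-1.931: |R|=0.39302 <1
  x=-3.925: |R|=1.19888 >1
  x=-3.787: |R|=1.15489 >1
Interval (-3.3333, 0).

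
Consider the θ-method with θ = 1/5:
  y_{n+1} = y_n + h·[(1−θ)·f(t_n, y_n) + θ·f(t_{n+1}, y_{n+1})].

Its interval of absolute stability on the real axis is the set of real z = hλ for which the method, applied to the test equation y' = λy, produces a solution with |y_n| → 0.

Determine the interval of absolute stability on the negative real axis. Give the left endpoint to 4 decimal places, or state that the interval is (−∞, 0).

z∈(-3.3333,0).

On y'=λy, z=hλ:
  y_{n+1} = y_n + z·[4/5·y_n + 1/5·y_{n+1}] ⇒ (1 − 1/5z)y_{n+1} = (1 + 4/5z)y_n
  Hence R(z) = (1 + 4/5z)/(1 − 1/5z).

Find x<0 with |R(x)|<1.
x=-0.53: |R|=0.5208
R=−1: 1+4/5x = −1+1/5x ⇒ -3/5x=2 ⇒ x=2/(-3/5)=-3.3333
Confirm numerically:
  x=-2.376: |R|=0.61063 <1
  x=-2.288: |R|=0.56970 <1
  x=-2.089: |R|=0.47341 <1
  x=-1.639: |R|=0.23437 <1
  x=-3.581: |R|=1.08659 >1
  x=-3.500: |R|=1.05882 >1
Stable set (-3.3333, 0).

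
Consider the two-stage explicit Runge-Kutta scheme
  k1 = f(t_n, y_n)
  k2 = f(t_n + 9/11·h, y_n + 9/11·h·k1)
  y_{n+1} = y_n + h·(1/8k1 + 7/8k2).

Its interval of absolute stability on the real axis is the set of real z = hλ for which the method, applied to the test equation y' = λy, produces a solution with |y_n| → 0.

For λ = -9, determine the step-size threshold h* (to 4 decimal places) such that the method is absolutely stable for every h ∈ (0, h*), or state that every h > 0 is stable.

On y'=λy, z=hλ:
  k1=λy_n ⇒ h·k1=z·y_n;  k2=λ(1+9/11z)y_n ⇒ h·k2=z(1+9/11z)y_n
  y_{n+1}/y_n = 1 + 1/8z + 7/8z(1+9/11z) = 1 + z + 63/88z²
  ⇒ R(z) = 1 + z + 63/88z².

Solve |R(x)|<1 on ℝ⁻.
x=-0.48: |R|=0.6849
R=1: x+63/88x²=0 ⇒ x=−88/63=-1.3968; min R=1−1/(4·63/88)=0.6508>−1
Confirm numerically:
  x=-1.322: |R|=0.92918 <1
  x=-1.232: |R|=0.85462 <1
  x=-1.039: |R|=0.73384 <1
  x=-0.589: |R|=0.65936 <1
  x=-1.834: |R|=1.57400 >1
  x=-1.578: |R|=1.20467 >1
Interval (-1.3968, 0).

(-1.3968,0); λ=-9 ⇒ h* = (88/63)/9 = 0.1552.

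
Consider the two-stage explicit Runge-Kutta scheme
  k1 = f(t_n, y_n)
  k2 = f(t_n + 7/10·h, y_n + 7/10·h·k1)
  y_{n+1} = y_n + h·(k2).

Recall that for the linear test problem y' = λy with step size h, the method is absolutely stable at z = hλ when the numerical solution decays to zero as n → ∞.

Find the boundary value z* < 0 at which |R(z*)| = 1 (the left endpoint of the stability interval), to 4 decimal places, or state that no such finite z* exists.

z* = -1.4286.

With y'=λy (z=hλ):
  k1=λy_n ⇒ h·k1=z·y_n;  k2=λ(1+7/10z)y_n ⇒ h·k2=z(1+7/10z)y_n
  y_{n+1}/y_n = 1 + z(1+7/10z) = 1 + z + 7/10z²
  so R(z) = 1 + z + 7/10z².

Need |R(x)|<1, x<0.
x=-0.49: |R|=0.6781
R=1: x+7/10x²=0 ⇒ x=−10/7=-1.4286; min R=1−1/(4·7/10)=0.6429>−1
Confirm numerically:
  x=-1.136: |R|=0.76735 <1
  x=-0.937: |R|=0.67758 <1
  x=-0.908: |R|=0.66912 <1
  x=-0.602: |R|=0.65168 <1
  x=-2.011: |R|=1.81988 >1
  x=-1.914: |R|=1.65038 >1
  x=-1.708: |R|=1.33408 >1
Stable set (-1.4286, 0).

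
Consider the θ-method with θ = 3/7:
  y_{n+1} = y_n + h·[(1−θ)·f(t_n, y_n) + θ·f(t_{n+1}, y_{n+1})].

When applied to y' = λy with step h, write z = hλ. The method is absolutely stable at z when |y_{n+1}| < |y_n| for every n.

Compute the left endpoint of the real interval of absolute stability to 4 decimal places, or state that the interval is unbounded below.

Test eqn y'=λy, z=hλ:
  y_{n+1} = y_n + z·[4/7·y_n + 3/7·y_{n+1}] ⇒ (1 − 3/7z)y_{n+1} = (1 + 4/7z)y_n
  Hence R(z) = (1 + 4/7z)/(1 − 3/7z).

Solve |R(x)|<1 on ℝ⁻.
x=-1.18: |R|=0.2163
R=−1: 1+4/7x = −1+3/7x ⇒ -1/7x=2 ⇒ x=2/(-1/7)=-14.0000
Confirm numerically:
  x=-12.508: |R|=0.96649 <1
  x=-11.251: |R|=0.93254 <1
  x=-8.606: |R|=0.83564 <1
  x=-7.201: |R|=0.76230 <1
  x=-14.487: |R|=1.00965 >1
  x=-14.258: |R|=1.00518 >1
Stable set (-14.0000, 0).

z* = -14.0000.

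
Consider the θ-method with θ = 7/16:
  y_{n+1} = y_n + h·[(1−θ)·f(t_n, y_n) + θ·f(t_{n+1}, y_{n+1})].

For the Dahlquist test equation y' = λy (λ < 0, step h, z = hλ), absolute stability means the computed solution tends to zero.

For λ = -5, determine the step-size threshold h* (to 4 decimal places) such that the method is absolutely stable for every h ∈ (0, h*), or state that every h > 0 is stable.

With y'=λy (z=hλ):
  y_{n+1} = y_n + z·[9/16·y_n + 7/16·y_{n+1}] ⇒ (1 − 7/16z)y_{n+1} = (1 + 9/16z)y_n
  Hence R(z) = (1 + 9/16z)/(1 − 7/16z).

Boundary: |R(x)|=1, x<0.
x=-0.59: |R|=0.5310
R=−1: 1+9/16x = −1+7/16x ⇒ -1/8x=2 ⇒ x=2/(-1/8)=-16.0000
Confirm numerically:
  x=-11.506: |R|=0.90690 <1
  x=-9.197: |R|=0.83073 <1
  x=-7.670: |R|=0.76094 <1
  x=-16.502: |R|=1.00763 >1
  x=-16.339: |R|=1.00520 >1
  x=-16.217: |R|=1.00335 >1
Interval (-16.0000, 0).

(-16.0000,0); λ=-5 ⇒ h* = (16)/5 = 3.2000.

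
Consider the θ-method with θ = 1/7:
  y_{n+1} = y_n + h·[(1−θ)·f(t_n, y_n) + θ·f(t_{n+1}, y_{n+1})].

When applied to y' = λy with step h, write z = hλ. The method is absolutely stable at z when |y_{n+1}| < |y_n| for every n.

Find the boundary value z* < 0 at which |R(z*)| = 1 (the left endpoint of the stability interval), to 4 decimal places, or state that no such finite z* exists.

left endpoint -2.8000.

Set f=λy, z=hλ:
  y_{n+1} = y_n + z·[6/7·y_n + 1/7·y_{n+1}] ⇒ (1 − 1/7z)y_{n+1} = (1 + 6/7z)y_n
  R(z) = (1 + 6/7z)/(1 − 1/7z).

Solve |R(x)|<1 on ℝ⁻.
x=-1.3: |R|=0.0964
R=−1: 1+6/7x = −1+1/7x ⇒ -5/7x=2 ⇒ x=2/(-5/7)=-2.8000
Confirm numerically:
  x=-2.525: |R|=0.85564 <1
  x=-1.952: |R|=0.52636 <1
  x=-1.646: |R|=0.33264 <1
  x=-3.089: |R|=1.14323 >1
  x=-2.935: |R|=1.06794 >1
Interval (-2.8000, 0).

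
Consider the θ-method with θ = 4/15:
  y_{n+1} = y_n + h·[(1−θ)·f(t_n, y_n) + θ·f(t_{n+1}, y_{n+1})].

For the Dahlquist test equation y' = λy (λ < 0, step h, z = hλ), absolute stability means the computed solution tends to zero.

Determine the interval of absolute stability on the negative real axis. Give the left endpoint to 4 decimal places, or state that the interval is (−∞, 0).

On y'=λy, z=hλ:
  y_{n+1} = y_n + z·[11/15·y_n + 4/15·y_{n+1}] ⇒ (1 − 4/15z)y_{n+1} = (1 + 11/15z)y_n
  ⇒ R(z) = (1 + 11/15z)/(1 − 4/15z).

Boundary: |R(x)|=1, x<0.
x=-1.56: |R|=0.1017
R=−1: 1+11/15x = −1+4/15x ⇒ -7/15x=2 ⇒ x=2/(-7/15)=-4.2857
Confirm numerically:
  x=-3.153: |R|=0.71284 <1
  x=-2.924: |R|=0.64294 <1
  x=-2.355: |R|=0.44656 <1
  x=-4.837: |R|=1.11235 >1
  x=-4.759: |R|=1.09734 >1
Interval (-4.2857, 0).

z∈(-4.2857,0).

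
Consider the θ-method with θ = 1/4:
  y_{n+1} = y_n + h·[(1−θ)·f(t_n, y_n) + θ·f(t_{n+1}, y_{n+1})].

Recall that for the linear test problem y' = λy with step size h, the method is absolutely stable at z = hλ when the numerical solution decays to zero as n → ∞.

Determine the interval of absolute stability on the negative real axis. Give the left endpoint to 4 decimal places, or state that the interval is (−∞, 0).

Set f=λy, z=hλ:
  y_{n+1} = y_n + z·[3/4·y_n + 1/4·y_{n+1}] ⇒ (1 − 1/4z)y_{n+1} = (1 + 3/4z)y_n
  Hence R(z) = (1 + 3/4z)/(1 − 1/4z).

Find x<0 with |R(x)|<1.
x=-1.74: |R|=0.2125
R=−1: 1+3/4x = −1+1/4x ⇒ -1/2x=2 ⇒ x=2/(-1/2)=-4.0000
Confirm numerically:
  x=-3.220: |R|=0.78393 <1
  x=-2.048: |R|=0.35450 <1
  x=-2.030: |R|=0.34660 <1
  x=-1.877: |R|=0.27752 <1
  x=-4.572: |R|=1.13346 >1
  x=-4.545: |R|=1.12756 >1
  x=-4.491: |R|=1.11565 >1
So |R|<1 on (-4.0000, 0).

(-4.0000, 0).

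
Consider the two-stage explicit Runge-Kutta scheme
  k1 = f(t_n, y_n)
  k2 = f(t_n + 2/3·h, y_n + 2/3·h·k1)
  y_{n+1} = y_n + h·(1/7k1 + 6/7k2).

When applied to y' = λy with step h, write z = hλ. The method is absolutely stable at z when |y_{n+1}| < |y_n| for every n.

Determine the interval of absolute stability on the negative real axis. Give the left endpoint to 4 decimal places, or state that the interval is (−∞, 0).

(-1.7500, 0).

With y'=λy (z=hλ):
  k1=λy_n ⇒ h·k1=z·y_n;  k2=λ(1+2/3z)y_n ⇒ h·k2=z(1+2/3z)y_n
  y_{n+1}/y_n = 1 + 1/7z + 6/7z(1+2/3z) = 1 + z + 4/7z²
  Hence R(z) = 1 + z + 4/7z².

Solve |R(x)|<1 on ℝ⁻.
x=-1.05: |R|=0.5800
R=1: x+4/7x²=0 ⇒ x=−7/4=-1.7500; min R=1−1/(4·4/7)=0.5625>−1
Confirm numerically:
  x=-1.701: |R|=0.95237 <1
  x=-0.859: |R|=0.56265 <1
  x=-0.742: |R|=0.57261 <1
  x=-2.276: |R|=1.68410 >1
  x=-2.195: |R|=1.55816 >1
So |R|<1 on (-1.7500, 0).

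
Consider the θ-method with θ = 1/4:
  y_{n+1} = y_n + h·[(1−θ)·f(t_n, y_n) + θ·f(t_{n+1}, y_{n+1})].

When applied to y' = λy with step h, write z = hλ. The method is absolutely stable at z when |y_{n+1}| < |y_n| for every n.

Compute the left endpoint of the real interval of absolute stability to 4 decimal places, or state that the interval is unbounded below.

Set f=λy, z=hλ:
  y_{n+1} = y_n + z·[3/4·y_n + 1/4·y_{n+1}] ⇒ (1 − 1/4z)y_{n+1} = (1 + 3/4z)y_n
  so R(z) = (1 + 3/4z)/(1 − 1/4z).

Find x<0 with |R(x)|<1.
x=-1: |R|=0.2000
R=−1: 1+3/4x = −1+1/4x ⇒ -1/2x=2 ⇒ x=2/(-1/2)=-4.0000
Confirm numerically:
  x=-2.074: |R|=0.36582 <1
  x=-1.876: |R|=0.27706 <1
  x=-1.689: |R|=0.18755 <1
  x=-4.509: |R|=1.11964 >1
  x=-4.201: |R|=1.04902 >1
  x=-4.068: |R|=1.01686 >1
So |R|<1 on (-4.0000, 0).

z* = -4.0000.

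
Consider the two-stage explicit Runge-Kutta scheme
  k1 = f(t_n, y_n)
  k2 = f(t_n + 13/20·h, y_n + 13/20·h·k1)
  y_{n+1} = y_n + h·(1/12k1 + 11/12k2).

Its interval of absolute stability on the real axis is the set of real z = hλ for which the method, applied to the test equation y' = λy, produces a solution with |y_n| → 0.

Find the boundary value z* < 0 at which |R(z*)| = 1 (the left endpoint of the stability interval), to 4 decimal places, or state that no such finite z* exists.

z* = -1.6783.

With y'=λy (z=hλ):
  k1=λy_n ⇒ h·k1=z·y_n;  k2=λ(1+13/20z)y_n ⇒ h·k2=z(1+13/20z)y_n
  y_{n+1}/y_n = 1 + 1/12z + 11/12z(1+13/20z) = 1 + z + 143/240z²
  ⇒ R(z) = 1 + z + 143/240z².

Boundary: |R(x)|=1, x<0.
x=-0.35: |R|=0.7230
R=1: x+143/240x²=0 ⇒ x=−240/143=-1.6783; min R=1−1/(4·143/240)=0.5804>−1
Confirm numerically:
  x=-1.508: |R|=0.84696 <1
  x=-0.912: |R|=0.58358 <1
  x=-0.909: |R|=0.58333 <1
  x=-2.250: |R|=1.76641 >1
  x=-1.909: |R|=1.26238 >1
Stable set (-1.6783, 0).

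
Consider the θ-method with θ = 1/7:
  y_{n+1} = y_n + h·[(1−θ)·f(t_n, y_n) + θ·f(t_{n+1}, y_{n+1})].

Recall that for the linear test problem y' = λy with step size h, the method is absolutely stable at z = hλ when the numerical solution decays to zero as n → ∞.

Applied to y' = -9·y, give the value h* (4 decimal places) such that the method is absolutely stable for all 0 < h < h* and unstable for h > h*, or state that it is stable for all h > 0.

With y'=λy (z=hλ):
  y_{n+1} = y_n + z·[6/7·y_n + 1/7·y_{n+1}] ⇒ (1 − 1/7z)y_{n+1} = (1 + 6/7z)y_n
  so R(z) = (1 + 6/7z)/(1 − 1/7z).

Solve |R(x)|<1 on ℝ⁻.
x=-0.57: |R|=0.4729
R=−1: 1+6/7x = −1+1/7x ⇒ -5/7x=2 ⇒ x=2/(-5/7)=-2.8000
Confirm numerically:
  x=-2.555: |R|=0.87179 <1
  x=-1.723: |R|=0.38267 <1
  x=-1.472: |R|=0.21624 <1
  x=-3.356: |R|=1.26844 >1
  x=-2.901: |R|=1.05100 >1
Interval (-2.8000, 0).

(-2.8000,0); λ=-9 ⇒ h* = (14/5)/9 = 0.3111.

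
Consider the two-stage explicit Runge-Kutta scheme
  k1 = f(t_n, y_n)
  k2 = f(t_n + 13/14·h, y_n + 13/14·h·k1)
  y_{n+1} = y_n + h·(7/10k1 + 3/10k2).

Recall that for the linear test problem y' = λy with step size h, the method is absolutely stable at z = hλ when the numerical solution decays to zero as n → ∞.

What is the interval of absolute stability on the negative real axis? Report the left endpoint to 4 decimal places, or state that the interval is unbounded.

With y'=λy (z=hλ):
  k1=λy_n ⇒ h·k1=z·y_n;  k2=λ(1+13/14z)y_n ⇒ h·k2=z(1+13/14z)y_n
  y_{n+1}/y_n = 1 + 7/10z + 3/10z(1+13/14z) = 1 + z + 39/140z²
  ⇒ R(z) = 1 + z + 39/140z².

Boundary: |R(x)|=1, x<0.
x=-0.76: |R|=0.4009
R=1: x+39/140x²=0 ⇒ x=−140/39=-3.5897; min R=1−1/(4·39/140)=0.1026>−1
Confirm numerically:
  x=-3.404: |R|=0.82387 <1
  x=-2.111: |R|=0.13040 <1
  x=-1.613: |R|=0.11178 <1
  x=-3.928: |R|=1.37013 >1
  x=-3.740: |R|=1.15655 >1
Interval (-3.5897, 0).

z∈(-3.5897,0).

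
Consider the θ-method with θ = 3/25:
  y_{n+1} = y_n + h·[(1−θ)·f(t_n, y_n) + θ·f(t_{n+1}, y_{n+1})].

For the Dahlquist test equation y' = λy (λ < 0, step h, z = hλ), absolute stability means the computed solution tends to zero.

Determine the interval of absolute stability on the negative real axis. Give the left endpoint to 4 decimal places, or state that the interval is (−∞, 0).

z∈(-2.6316,0).

With y'=λy (z=hλ):
  y_{n+1} = y_n + z·[22/25·y_n + 3/25·y_{n+1}] ⇒ (1 − 3/25z)y_{n+1} = (1 + 22/25z)y_n
  Hence R(z) = (1 + 22/25z)/(1 − 3/25z).

Boundary: |R(x)|=1, x<0.
x=-1.6: |R|=0.3423
R=−1: 1+22/25x = −1+3/25x ⇒ -19/25x=2 ⇒ x=2/(-19/25)=-2.6316
Confirm numerically:
  x=-2.369: |R|=0.84461 <1
  x=-2.316: |R|=0.81232 <1
  x=-2.270: |R|=0.78403 <1
  x=-1.655: |R|=0.38078 <1
  x=-3.064: |R|=1.24029 >1
  x=-3.039: |R|=1.22690 >1
  x=-2.689: |R|=1.03299 >1
Interval (-2.6316, 0).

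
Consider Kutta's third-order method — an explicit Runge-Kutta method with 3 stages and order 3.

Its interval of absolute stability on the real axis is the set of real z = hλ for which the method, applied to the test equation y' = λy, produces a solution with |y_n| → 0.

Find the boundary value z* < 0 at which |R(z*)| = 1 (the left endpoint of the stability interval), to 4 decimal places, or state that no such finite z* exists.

On y'=λy, z=hλ:
  order 3, 3-stage ⇒ R(z)=1+z+z^2/2+z^3/6
  (e.g. R(-0.88)=0.39362, |R|=0.39362)

Boundary: |R(x)|=1, x<0.
x=-0.88: |R|=0.3936
|R(-2.12)|=0.4608 |R(-1.3)|=0.1788 |R(-0.59)|=0.5498
Bisect:
  x_lo=-3.3364 |R|=2.9605  x_hi=-0.1856 |R|=0.8305
  mid=-1.76100 |R|=0.12062 →hi
  mid=-2.54869 |R|=1.06009 →lo
  mid=-2.15484 |R|=0.50078 →hi
  mid=-2.35177 |R|=0.75423 →hi
  mid=-2.45023 |R|=0.90013 →hi
  mid=-2.49946 |R|=0.97829 →hi
  mid=-2.52407 |R|=1.01873 →lo
  ...
  [-2.51292,-2.51273] ⇒ x*=-2.5127
Stable set (-2.5127, 0).

z* = -2.5127.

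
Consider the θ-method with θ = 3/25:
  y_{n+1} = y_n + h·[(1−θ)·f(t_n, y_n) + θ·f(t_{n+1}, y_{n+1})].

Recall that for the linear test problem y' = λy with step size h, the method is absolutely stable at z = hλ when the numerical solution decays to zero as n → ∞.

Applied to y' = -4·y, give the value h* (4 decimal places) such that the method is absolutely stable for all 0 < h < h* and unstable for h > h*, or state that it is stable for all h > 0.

(-2.6316,0); λ=-4 ⇒ h* = (50/19)/4 = 0.6579.

Set f=λy, z=hλ:
  y_{n+1} = y_n + z·[22/25·y_n + 3/25·y_{n+1}] ⇒ (1 − 3/25z)y_{n+1} = (1 + 22/25z)y_n
  ⇒ R(z) = (1 + 22/25z)/(1 − 3/25z).

Find x<0 with |R(x)|<1.
x=-0.37: |R|=0.6457
R=−1: 1+22/25x = −1+3/25x ⇒ -19/25x=2 ⇒ x=2/(-19/25)=-2.6316
Confirm numerically:
  x=-2.316: |R|=0.81232 <1
  x=-2.138: |R|=0.70147 <1
  x=-1.612: |R|=0.35072 <1
  x=-2.987: |R|=1.19885 >1
  x=-2.856: |R|=1.12703 >1
Stable set (-2.6316, 0).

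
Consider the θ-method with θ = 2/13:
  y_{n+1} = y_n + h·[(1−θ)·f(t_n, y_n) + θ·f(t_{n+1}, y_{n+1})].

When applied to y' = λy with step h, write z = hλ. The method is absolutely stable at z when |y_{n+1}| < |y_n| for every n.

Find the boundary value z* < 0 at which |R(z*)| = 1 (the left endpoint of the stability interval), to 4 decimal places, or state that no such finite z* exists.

Set f=λy, z=hλ:
  y_{n+1} = y_n + z·[11/13·y_n + 2/13·y_{n+1}] ⇒ (1 − 2/13z)y_{n+1} = (1 + 11/13z)y_n
  so R(z) = (1 + 11/13z)/(1 − 2/13z).

Find x<0 with |R(x)|<1.
x=-0.87: |R|=0.2327
R=−1: 1+11/13x = −1+2/13x ⇒ -9/13x=2 ⇒ x=2/(-9/13)=-2.8889
Confirm numerically:
  x=-2.798: |R|=0.95601 <1
  x=-2.465: |R|=0.78723 <1
  x=-2.086: |R|=0.57920 <1
  x=-2.074: |R|=0.57231 <1
  x=-3.368: |R|=1.21848 >1
  x=-3.043: |R|=1.07267 >1
  x=-3.035: |R|=1.06896 >1
So |R|<1 on (-2.8889, 0).

z* = -2.8889.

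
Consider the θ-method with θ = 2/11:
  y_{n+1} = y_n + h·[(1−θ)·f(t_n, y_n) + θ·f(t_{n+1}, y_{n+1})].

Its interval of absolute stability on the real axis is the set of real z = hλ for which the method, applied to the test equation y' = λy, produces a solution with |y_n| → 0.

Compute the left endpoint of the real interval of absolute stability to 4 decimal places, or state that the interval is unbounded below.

left endpoint -3.1429.

With y'=λy (z=hλ):
  y_{n+1} = y_n + z·[9/11·y_n + 2/11·y_{n+1}] ⇒ (1 − 2/11z)y_{n+1} = (1 + 9/11z)y_n
  ⇒ R(z) = (1 + 9/11z)/(1 − 2/11z).

Find x<0 with |R(x)|<1.
x=-1.64: |R|=0.2633
R=−1: 1+9/11x = −1+2/11x ⇒ -7/11x=2 ⇒ x=2/(-7/11)=-3.1429
Confirm numerically:
  x=-3.091: |R|=0.97887 <1
  x=-3.006: |R|=0.94369 <1
  x=-2.051: |R|=0.49391 <1
  x=-1.687: |R|=0.29101 <1
  x=-3.652: |R|=1.19471 >1
  x=-3.439: |R|=1.11595 >1
  x=-3.328: |R|=1.07340 >1
Stable set (-3.1429, 0).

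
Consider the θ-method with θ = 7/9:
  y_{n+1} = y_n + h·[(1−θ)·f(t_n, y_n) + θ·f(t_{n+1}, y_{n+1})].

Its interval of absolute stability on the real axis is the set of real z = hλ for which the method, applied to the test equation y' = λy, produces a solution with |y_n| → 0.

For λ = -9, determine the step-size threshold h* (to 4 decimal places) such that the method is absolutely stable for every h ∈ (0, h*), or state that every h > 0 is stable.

(−∞, 0) — no finite endpoint. Any h>0 works for λ=-9.

Test eqn y'=λy, z=hλ:
  y_{n+1} = y_n + z·[2/9·y_n + 7/9·y_{n+1}] ⇒ (1 − 7/9z)y_{n+1} = (1 + 2/9z)y_n
  R(z) = (1 + 2/9z)/(1 − 7/9z).

Solve |R(x)|<1 on ℝ⁻.
x=-1.4: |R|=0.3298
x=-2: |R|=0.2174
x=-10: |R|=0.1392
x=-100: |R|=0.2694
θ=7/9≥1/2 ⇒ |1+2/9x|<|1−7/9x| ∀x<0 ⇒ stable on all of ℝ⁻.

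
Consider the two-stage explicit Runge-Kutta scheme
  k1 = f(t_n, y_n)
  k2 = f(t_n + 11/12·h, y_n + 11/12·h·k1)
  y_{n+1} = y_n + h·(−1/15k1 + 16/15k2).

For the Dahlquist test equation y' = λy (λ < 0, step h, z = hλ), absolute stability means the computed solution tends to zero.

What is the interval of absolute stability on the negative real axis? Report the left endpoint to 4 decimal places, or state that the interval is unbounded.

With y'=λy (z=hλ):
  k1=λy_n ⇒ h·k1=z·y_n;  k2=λ(1+11/12z)y_n ⇒ h·k2=z(1+11/12z)y_n
  y_{n+1}/y_n = 1 − 1/15z + 16/15z(1+11/12z) = 1 + z + 44/45z²
  ⇒ R(z) = 1 + z + 44/45z².

Find x<0 with |R(x)|<1.
x=-0.4: |R|=0.7564
R=1: x+44/45x²=0 ⇒ x=−45/44=-1.0227; min R=1−1/(4·44/45)=0.7443>−1
Confirm numerically:
  x=-0.925: |R|=0.91161 <1
  x=-0.778: |R|=0.81383 <1
  x=-0.555: |R|=0.74618 <1
  x=-1.607: |R|=1.91806 >1
  x=-1.415: |R|=1.54273 >1
  x=-1.241: |R|=1.26486 >1
Stable set (-1.0227, 0).

(-1.0227, 0).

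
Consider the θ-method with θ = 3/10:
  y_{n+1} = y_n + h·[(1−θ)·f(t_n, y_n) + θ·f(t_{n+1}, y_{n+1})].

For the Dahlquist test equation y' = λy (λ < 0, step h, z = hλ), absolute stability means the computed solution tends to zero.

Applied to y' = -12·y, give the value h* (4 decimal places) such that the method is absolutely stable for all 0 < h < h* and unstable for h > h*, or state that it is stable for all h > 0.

Set f=λy, z=hλ:
  y_{n+1} = y_n + z·[7/10·y_n + 3/10·y_{n+1}] ⇒ (1 − 3/10z)y_{n+1} = (1 + 7/10z)y_n
  ⇒ R(z) = (1 + 7/10z)/(1 − 3/10z).

Boundary: |R(x)|=1, x<0.
x=-0.89: |R|=0.2976
R=−1: 1+7/10x = −1+3/10x ⇒ -2/5x=2 ⇒ x=2/(-2/5)=-5.0000
Confirm numerically:
  x=-4.579: |R|=0.92906 <1
  x=-4.506: |R|=0.91598 <1
  x=-3.617: |R|=0.73469 <1
  x=-3.495: |R|=0.70613 <1
  x=-5.349: |R|=1.05360 >1
  x=-5.225: |R|=1.03505 >1
  x=-5.051: |R|=1.00811 >1
So |R|<1 on (-5.0000, 0).

(-5.0000,0); λ=-12 ⇒ h* = (5)/12 = 0.4167.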